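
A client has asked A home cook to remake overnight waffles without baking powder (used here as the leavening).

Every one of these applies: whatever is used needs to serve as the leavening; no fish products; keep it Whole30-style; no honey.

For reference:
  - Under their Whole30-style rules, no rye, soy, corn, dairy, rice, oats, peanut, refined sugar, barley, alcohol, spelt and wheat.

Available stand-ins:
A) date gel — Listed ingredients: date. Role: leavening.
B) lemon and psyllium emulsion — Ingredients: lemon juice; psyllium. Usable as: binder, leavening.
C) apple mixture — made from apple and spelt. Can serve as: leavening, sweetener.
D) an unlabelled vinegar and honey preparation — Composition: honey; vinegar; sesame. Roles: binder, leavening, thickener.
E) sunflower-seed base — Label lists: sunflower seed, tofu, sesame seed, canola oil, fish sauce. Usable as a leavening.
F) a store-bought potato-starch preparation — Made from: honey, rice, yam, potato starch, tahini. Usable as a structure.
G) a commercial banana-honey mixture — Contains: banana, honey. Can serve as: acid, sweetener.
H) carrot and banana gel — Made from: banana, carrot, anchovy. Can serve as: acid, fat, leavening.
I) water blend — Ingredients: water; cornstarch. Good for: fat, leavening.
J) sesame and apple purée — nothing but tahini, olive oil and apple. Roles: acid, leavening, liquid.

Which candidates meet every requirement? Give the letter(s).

A: no honey, Whole30-style — valid
B: only lemon juice and psyllium; none excluded — valid
C: has spelt, so not Whole30-style — reject
D: has honey, so not honey-free — no
E: has tofu, so not Whole30-style; has fish sauce, so not fish-free — reject
F: not usable as a leavening; has rice, so not Whole30-style (and 1 more) — out
G: not usable as a leavening; has honey, so not honey-free — no
H: has anchovy, so not fish-free — out
I: has cornstarch, so not Whole30-style — reject
J: no honey, Whole30-style — keep

A, B, J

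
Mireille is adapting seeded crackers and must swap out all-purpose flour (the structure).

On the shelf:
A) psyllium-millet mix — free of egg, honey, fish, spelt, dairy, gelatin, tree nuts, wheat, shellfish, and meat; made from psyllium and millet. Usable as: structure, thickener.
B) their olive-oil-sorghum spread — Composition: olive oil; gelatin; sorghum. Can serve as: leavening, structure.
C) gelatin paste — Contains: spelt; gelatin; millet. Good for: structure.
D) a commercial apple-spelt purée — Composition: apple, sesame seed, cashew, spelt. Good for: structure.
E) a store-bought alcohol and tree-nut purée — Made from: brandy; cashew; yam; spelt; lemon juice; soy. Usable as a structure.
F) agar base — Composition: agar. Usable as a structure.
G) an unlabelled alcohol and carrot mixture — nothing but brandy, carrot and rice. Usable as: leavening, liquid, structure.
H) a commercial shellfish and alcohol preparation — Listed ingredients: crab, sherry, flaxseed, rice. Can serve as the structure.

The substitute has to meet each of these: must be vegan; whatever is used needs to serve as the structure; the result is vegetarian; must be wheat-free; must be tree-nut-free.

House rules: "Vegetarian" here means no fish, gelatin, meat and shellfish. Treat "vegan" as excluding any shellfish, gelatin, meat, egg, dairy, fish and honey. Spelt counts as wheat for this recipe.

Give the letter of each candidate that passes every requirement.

A: vegan, no tree nuts — keep
B: has gelatin, so not vegetarian; has gelatin, so not vegan — reject
C: has gelatin, so not vegetarian; has gelatin, so not vegan (and 1 more) — no
D: has spelt, so not wheat-free; has cashew, so not tree-nut-free — out
E: has spelt, so not wheat-free; has cashew, so not tree-nut-free — reject
F: every rule checks out — keep
G: only brandy, rice, and carrot; none excluded — valid
H: has crab, so not vegetarian; has crab, so not vegan — no

A, F, G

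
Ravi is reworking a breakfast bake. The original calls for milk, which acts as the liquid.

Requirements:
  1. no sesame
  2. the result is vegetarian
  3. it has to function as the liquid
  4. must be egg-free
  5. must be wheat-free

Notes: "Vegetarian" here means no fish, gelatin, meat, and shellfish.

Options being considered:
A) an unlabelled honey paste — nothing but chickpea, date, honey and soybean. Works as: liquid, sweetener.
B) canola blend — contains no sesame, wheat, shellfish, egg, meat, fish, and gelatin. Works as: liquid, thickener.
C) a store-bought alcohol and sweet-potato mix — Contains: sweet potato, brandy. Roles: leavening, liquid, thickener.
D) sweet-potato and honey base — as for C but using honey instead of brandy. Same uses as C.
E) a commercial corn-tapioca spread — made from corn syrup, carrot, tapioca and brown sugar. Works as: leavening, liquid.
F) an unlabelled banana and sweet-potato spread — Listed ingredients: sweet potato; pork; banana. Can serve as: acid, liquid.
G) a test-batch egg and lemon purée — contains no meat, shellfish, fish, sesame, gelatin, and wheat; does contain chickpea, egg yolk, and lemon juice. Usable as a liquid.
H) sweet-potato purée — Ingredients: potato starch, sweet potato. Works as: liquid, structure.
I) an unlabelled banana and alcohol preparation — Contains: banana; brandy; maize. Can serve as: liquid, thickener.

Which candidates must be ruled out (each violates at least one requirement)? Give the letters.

F, G

A: no egg, no sesame — valid
B: no wheat, no egg — valid
C: works as a liquid, no wheat, no egg — valid
D: only honey and sweet potato; none excluded — OK
E: works as a liquid, vegetarian, no sesame — OK
F: has pork, so not vegetarian — reject
G: has egg yolk, so not egg-free — no
H: works as a liquid, vegetarian, no sesame — keep
I: works as a liquid, no egg, no sesame — valid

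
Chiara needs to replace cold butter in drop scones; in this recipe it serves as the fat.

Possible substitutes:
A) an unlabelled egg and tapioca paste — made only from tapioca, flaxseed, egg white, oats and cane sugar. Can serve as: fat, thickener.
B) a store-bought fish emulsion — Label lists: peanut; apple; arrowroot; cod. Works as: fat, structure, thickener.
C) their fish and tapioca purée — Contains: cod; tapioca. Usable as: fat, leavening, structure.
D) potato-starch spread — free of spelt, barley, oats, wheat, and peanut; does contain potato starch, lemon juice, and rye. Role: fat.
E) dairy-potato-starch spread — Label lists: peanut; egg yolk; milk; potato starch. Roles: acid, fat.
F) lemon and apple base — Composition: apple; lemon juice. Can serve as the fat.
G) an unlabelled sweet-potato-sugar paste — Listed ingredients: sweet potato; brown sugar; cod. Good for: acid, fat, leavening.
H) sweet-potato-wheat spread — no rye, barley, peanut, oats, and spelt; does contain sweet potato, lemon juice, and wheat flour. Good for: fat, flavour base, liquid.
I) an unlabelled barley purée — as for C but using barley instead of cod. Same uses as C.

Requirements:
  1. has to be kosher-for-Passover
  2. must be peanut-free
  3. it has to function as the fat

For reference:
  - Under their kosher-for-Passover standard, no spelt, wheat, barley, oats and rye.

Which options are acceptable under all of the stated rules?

A: has oats, so not kosher-for-Passover — no
B: has peanut, so not peanut-free — out
C: every rule checks out — OK
D: has rye, so not kosher-for-Passover — no
E: has peanut, so not peanut-free — out
F: only lemon juice and apple; none excluded — valid
G: kosher-for-Passover, no peanut — OK
H: has wheat flour, so not kosher-for-Passover — out
I: has barley, so not kosher-for-Passover — out

C, F, G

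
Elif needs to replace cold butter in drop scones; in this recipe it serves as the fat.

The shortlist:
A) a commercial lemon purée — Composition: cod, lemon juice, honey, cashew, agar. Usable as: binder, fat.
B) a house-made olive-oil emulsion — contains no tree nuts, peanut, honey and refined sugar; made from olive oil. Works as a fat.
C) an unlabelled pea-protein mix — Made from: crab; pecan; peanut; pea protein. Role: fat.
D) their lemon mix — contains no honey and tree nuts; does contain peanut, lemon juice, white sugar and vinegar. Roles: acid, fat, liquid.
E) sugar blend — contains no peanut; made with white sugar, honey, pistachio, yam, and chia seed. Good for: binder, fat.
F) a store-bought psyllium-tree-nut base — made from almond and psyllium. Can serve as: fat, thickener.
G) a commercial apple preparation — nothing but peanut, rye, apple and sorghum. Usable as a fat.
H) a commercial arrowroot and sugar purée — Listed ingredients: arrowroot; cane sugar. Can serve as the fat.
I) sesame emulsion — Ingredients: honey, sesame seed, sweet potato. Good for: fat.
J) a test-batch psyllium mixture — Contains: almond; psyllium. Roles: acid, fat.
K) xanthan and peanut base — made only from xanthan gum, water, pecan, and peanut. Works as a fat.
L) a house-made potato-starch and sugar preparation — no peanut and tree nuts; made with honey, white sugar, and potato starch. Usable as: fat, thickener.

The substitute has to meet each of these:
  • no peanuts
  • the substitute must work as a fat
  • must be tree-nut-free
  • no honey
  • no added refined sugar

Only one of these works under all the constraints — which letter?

B

A: has cashew, so not tree-nut-free; has honey, so not honey-free — out
B: works as a fat, no peanut, no tree nuts — valid
C: has pecan, so not tree-nut-free; has peanut, so not peanut-free — reject
D: has peanut, so not peanut-free; has white sugar, so not no-added-sugar — reject
E: has pistachio, so not tree-nut-free; has white sugar, so not no-added-sugar (and 1 more) — no
F: has almond, so not tree-nut-free — reject
G: has peanut, so not peanut-free — reject
H: has cane sugar, so not no-added-sugar — reject
I: has honey, so not honey-free — out
J: has almond, so not tree-nut-free — no
K: has pecan, so not tree-nut-free; has peanut, so not peanut-free — no
L: has white sugar, so not no-added-sugar; has honey, so not honey-free — reject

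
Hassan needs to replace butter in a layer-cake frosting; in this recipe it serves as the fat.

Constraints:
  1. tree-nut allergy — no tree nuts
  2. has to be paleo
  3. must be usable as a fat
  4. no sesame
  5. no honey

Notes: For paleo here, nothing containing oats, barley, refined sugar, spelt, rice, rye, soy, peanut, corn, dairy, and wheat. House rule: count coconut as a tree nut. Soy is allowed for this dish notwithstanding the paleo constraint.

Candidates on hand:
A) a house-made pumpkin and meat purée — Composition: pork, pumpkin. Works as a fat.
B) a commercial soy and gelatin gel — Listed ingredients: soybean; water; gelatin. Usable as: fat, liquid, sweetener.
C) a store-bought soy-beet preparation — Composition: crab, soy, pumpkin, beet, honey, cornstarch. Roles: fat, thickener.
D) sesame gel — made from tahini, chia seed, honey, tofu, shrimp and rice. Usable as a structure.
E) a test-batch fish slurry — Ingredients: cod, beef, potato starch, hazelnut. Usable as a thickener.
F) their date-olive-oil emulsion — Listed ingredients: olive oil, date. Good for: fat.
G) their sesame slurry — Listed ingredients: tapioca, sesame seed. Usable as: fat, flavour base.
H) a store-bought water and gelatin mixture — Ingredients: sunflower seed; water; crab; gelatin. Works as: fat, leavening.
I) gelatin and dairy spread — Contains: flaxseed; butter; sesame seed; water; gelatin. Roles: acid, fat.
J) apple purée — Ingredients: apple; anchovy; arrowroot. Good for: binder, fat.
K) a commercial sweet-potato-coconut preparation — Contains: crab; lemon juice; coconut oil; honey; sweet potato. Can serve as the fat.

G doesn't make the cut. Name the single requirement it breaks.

usable as a fat: satisfied
paleo: satisfied
honey-free: satisfied
tree-nut-free: satisfied
sesame-free: has sesame seed — fails

sesame-free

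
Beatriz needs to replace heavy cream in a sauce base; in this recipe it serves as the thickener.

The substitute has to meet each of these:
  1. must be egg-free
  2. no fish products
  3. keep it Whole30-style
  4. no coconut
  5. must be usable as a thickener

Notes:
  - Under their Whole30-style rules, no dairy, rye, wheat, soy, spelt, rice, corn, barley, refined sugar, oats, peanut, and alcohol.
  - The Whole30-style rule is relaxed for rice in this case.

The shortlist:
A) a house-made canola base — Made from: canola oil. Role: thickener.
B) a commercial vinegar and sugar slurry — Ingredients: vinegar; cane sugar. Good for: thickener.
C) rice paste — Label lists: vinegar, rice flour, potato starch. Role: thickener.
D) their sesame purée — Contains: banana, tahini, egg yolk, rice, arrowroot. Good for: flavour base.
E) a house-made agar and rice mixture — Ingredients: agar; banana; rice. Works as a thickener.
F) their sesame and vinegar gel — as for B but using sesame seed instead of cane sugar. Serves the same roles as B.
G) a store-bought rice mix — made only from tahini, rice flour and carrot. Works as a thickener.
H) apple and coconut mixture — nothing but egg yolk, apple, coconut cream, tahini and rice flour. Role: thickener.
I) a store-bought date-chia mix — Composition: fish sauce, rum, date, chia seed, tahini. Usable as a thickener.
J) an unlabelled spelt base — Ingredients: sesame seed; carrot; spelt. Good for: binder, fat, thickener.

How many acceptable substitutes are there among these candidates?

5

A: no fish, no egg — valid
B: has cane sugar, so not Whole30-style — reject
C: rice is permitted under the Whole30-style carve-out; nothing else excluded — OK
D: not usable as a thickener; has egg yolk, so not egg-free — reject
E: rice is permitted under the Whole30-style carve-out; nothing else excluded — OK
F: works as a thickener, no fish, no egg — OK
G: rice is permitted under the Whole30-style carve-out; nothing else excluded — valid
H: has egg yolk, so not egg-free; has coconut cream, so not coconut-free — no
I: has rum, so not Whole30-style; has fish sauce, so not fish-free — out
J: has spelt, so not Whole30-style — out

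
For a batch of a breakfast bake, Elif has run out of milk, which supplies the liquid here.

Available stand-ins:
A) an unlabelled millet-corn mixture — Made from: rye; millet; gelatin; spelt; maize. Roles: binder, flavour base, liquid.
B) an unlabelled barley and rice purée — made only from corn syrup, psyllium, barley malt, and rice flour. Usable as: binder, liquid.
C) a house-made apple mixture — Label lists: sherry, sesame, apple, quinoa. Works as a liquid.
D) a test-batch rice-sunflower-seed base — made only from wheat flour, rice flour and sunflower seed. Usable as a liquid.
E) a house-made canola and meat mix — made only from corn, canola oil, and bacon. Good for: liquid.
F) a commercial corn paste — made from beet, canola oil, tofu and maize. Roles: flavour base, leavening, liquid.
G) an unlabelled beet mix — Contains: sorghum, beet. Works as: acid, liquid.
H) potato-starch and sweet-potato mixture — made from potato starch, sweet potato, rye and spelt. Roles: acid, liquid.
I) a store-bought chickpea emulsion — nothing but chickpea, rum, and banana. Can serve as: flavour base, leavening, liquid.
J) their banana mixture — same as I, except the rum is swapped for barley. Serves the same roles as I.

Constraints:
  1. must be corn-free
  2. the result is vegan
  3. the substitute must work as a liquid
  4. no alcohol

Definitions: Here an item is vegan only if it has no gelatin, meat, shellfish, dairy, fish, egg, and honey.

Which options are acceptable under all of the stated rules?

A: has gelatin, so not vegan; has maize, so not corn-free — reject
B: has corn syrup, so not corn-free — out
C: has sherry, so not alcohol-free — out
D: works as a liquid, no alcohol, no corn — keep
E: has bacon, so not vegan; has corn, so not corn-free — out
F: has maize, so not corn-free — out
G: only sorghum and beet; none excluded — keep
H: nothing on the exclusion list — OK
I: has rum, so not alcohol-free — out
J: every rule checks out — OK

D, G, H, J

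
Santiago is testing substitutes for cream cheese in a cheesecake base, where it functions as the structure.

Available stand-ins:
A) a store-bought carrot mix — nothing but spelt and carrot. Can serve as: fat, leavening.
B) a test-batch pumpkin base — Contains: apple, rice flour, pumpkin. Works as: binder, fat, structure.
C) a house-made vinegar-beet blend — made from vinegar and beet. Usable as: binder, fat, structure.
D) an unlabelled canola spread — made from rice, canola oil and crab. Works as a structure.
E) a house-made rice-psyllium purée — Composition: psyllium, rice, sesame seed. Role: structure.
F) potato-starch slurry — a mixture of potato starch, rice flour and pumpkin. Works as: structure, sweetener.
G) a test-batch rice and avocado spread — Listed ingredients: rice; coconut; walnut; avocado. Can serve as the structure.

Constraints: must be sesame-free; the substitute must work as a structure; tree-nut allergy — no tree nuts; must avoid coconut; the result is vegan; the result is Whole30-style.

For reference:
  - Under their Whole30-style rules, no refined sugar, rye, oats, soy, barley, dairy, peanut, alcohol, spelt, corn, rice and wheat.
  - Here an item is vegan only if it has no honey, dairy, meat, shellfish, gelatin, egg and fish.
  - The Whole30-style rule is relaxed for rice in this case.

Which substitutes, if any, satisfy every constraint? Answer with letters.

A: not usable as a structure; has spelt, so not Whole30-style — no
B: rice is permitted under the Whole30-style carve-out; nothing else excluded — valid
C: Whole30-style, no tree nuts — OK
D: has crab, so not vegan — no
E: has sesame seed, so not sesame-free — no
F: rice is permitted under the Whole30-style carve-out; nothing else excluded — OK
G: has coconut, so not coconut-free; has walnut, so not tree-nut-free — no

B, C, F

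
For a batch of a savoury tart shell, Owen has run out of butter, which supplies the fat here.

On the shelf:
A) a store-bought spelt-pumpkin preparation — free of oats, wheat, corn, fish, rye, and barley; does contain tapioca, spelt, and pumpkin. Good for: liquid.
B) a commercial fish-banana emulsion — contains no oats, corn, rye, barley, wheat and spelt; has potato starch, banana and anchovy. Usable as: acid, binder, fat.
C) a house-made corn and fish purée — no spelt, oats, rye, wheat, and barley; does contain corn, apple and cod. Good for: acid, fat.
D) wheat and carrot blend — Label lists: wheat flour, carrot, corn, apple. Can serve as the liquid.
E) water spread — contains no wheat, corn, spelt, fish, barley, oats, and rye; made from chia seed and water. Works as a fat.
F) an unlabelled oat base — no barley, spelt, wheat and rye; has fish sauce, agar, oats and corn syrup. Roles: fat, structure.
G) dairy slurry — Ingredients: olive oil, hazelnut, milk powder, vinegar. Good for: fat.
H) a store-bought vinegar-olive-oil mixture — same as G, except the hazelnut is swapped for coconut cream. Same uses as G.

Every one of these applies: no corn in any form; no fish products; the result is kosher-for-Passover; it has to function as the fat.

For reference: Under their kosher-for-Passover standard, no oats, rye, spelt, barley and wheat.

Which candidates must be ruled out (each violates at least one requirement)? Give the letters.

A: not usable as a fat; has spelt, so not kosher-for-Passover — no
B: has anchovy, so not fish-free — no
C: has cod, so not fish-free; has corn, so not corn-free — no
D: not usable as a fat; has wheat flour, so not kosher-for-Passover (and 1 more) — no
E: works as a fat, no corn, kosher-for-Passover — keep
F: has oats, so not kosher-for-Passover; has fish sauce, so not fish-free (and 1 more) — reject
G: nothing on the exclusion list — OK
H: no corn, kosher-for-Passover — OK

A, B, C, D, F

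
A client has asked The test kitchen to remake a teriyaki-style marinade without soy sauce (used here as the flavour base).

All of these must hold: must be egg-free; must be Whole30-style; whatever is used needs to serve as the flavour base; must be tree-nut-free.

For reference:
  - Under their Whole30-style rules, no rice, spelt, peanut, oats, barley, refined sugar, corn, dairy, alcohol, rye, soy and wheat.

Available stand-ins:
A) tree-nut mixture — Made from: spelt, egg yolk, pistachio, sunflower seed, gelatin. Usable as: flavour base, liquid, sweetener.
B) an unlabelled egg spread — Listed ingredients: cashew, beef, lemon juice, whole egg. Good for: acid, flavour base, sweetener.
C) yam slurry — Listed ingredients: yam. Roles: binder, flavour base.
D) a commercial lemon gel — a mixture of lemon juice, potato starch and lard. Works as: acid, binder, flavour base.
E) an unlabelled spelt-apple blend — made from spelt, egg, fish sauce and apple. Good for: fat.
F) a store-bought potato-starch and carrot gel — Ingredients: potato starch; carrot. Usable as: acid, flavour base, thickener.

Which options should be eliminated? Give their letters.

A, B, E

A: has spelt, so not Whole30-style; has pistachio, so not tree-nut-free (and 1 more) — reject
B: has cashew, so not tree-nut-free; has whole egg, so not egg-free — reject
C: every rule checks out — valid
D: works as a flavour base, no tree nuts, Whole30-style — valid
E: not usable as a flavour base; has spelt, so not Whole30-style (and 1 more) — out
F: works as a flavour base, Whole30-style, no egg — valid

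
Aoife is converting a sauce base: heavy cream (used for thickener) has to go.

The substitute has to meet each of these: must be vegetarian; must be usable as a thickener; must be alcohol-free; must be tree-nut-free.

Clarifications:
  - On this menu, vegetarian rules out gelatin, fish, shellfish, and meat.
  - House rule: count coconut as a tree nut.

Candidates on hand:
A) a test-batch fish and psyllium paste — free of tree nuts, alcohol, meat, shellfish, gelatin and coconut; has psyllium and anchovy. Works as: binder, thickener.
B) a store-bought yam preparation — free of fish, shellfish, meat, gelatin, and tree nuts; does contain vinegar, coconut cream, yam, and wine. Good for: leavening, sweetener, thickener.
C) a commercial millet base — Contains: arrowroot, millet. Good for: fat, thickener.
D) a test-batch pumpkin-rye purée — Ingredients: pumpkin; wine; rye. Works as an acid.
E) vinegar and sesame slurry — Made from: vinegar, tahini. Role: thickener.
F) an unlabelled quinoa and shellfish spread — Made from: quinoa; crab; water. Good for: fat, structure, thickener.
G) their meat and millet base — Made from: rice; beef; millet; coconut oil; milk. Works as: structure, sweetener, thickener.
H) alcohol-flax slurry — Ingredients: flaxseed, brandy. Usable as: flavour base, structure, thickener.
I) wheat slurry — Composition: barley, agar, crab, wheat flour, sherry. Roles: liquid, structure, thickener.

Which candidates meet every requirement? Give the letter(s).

C, E

A: has anchovy, so not vegetarian — no
B: has coconut cream, so not tree-nut-free; has wine, so not alcohol-free — no
C: only millet and arrowroot; none excluded — valid
D: not usable as a thickener; has wine, so not alcohol-free — out
E: nothing on the exclusion list — keep
F: has crab, so not vegetarian — reject
G: has beef, so not vegetarian; has coconut oil, so not tree-nut-free — no
H: has brandy, so not alcohol-free — no
I: has crab, so not vegetarian; has sherry, so not alcohol-free — reject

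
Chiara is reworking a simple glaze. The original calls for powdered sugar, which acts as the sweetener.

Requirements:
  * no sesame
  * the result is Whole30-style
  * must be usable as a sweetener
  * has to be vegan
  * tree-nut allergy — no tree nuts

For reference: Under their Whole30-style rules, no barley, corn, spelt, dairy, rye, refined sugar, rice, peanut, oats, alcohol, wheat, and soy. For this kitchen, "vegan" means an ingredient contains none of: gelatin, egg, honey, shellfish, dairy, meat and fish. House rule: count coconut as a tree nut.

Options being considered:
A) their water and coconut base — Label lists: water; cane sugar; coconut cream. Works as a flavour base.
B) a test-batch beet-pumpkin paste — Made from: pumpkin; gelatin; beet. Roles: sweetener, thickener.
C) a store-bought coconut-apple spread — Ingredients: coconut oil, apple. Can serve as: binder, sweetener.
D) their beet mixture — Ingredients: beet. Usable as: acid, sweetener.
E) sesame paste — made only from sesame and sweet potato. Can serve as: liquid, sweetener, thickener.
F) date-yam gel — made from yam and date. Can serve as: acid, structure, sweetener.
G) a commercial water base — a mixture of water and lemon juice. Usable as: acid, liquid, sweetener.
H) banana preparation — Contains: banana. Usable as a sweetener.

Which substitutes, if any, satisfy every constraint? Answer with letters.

A: not usable as a sweetener; has cane sugar, so not Whole30-style (and 1 more) — reject
B: has gelatin, so not vegan — no
C: has coconut oil, so not tree-nut-free — out
D: vegan, no sesame — OK
E: has sesame, so not sesame-free — no
F: nothing on the exclusion list — keep
G: only lemon juice and water; none excluded — OK
H: works as a sweetener, no sesame, vegan — keep

D, F, G, H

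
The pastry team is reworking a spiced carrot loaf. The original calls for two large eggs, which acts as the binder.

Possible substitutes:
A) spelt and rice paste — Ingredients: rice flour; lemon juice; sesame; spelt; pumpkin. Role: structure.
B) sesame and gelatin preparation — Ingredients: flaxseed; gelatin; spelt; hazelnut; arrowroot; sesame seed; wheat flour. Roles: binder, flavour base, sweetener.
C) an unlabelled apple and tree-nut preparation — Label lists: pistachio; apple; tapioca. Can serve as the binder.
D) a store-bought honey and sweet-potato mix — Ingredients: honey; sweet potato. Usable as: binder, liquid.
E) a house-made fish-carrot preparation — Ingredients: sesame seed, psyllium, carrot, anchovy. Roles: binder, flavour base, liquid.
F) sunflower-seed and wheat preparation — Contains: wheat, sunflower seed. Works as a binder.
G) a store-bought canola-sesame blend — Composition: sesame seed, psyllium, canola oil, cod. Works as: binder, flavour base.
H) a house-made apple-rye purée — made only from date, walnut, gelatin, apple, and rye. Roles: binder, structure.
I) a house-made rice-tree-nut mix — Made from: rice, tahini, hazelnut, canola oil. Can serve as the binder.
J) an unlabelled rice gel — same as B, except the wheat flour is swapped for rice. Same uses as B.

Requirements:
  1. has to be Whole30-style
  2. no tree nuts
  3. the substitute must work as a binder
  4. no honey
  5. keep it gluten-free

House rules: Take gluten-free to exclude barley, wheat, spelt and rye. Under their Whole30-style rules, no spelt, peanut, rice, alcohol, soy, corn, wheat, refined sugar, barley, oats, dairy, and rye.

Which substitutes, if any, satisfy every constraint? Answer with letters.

A: not usable as a binder; has spelt, so not gluten-free (and 1 more) — out
B: has spelt, so not gluten-free; has spelt, so not Whole30-style (and 1 more) — out
C: has pistachio, so not tree-nut-free — reject
D: has honey, so not honey-free — out
E: all constraints satisfied — keep
F: has wheat, so not gluten-free; has wheat, so not Whole30-style — out
G: no tree nuts, gluten-free — valid
H: has rye, so not gluten-free; has rye, so not Whole30-style (and 1 more) — reject
I: has rice, so not Whole30-style; has hazelnut, so not tree-nut-free — out
J: has spelt, so not gluten-free; has rice, so not Whole30-style (and 1 more) — reject

E, G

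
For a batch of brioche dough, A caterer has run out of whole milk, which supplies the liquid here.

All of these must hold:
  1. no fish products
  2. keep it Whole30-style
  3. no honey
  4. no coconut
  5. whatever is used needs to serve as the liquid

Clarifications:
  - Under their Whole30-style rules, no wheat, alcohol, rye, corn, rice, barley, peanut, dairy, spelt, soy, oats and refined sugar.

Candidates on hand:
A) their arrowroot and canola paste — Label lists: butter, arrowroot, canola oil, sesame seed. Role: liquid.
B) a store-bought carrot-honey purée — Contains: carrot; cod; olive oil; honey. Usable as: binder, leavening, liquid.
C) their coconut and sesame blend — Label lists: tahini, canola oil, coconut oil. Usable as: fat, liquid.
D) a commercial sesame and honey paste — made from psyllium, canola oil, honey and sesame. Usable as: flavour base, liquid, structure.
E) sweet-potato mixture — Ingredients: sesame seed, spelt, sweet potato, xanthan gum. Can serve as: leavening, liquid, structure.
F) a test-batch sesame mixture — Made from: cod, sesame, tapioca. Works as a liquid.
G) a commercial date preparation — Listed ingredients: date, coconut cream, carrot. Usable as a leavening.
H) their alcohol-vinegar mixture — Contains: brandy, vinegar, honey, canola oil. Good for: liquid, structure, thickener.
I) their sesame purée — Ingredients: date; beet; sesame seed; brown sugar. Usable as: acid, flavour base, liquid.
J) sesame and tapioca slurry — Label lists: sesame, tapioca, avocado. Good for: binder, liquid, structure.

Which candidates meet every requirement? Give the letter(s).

J

A: has butter, so not Whole30-style — reject
B: has cod, so not fish-free; has honey, so not honey-free — no
C: has coconut oil, so not coconut-free — out
D: has honey, so not honey-free — reject
E: has spelt, so not Whole30-style — out
F: has cod, so not fish-free — out
G: not usable as a liquid; has coconut cream, so not coconut-free — out
H: has brandy, so not Whole30-style; has honey, so not honey-free — reject
I: has brown sugar, so not Whole30-style — reject
J: nothing on the exclusion list — OK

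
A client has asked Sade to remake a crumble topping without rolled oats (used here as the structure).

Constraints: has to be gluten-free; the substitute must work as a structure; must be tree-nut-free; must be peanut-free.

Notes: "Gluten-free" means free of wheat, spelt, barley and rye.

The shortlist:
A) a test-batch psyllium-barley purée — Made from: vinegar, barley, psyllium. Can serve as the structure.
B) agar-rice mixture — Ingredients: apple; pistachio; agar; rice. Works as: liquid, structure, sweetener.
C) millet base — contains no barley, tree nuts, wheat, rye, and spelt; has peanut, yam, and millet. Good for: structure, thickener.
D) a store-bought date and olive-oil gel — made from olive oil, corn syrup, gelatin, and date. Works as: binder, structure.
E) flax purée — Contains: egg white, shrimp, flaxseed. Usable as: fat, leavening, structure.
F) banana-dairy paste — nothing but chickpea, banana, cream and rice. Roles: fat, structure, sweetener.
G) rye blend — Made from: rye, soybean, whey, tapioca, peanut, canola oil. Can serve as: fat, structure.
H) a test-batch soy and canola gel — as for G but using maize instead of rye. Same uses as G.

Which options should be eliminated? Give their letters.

A: has barley, so not gluten-free — no
B: has pistachio, so not tree-nut-free — reject
C: has peanut, so not peanut-free — out
D: corn syrup and gelatin etc. — none of it excluded — keep
E: works as a structure, no tree nuts, gluten-free — valid
F: every rule checks out — keep
G: has rye, so not gluten-free; has peanut, so not peanut-free — no
H: has peanut, so not peanut-free — no

A, B, C, G, H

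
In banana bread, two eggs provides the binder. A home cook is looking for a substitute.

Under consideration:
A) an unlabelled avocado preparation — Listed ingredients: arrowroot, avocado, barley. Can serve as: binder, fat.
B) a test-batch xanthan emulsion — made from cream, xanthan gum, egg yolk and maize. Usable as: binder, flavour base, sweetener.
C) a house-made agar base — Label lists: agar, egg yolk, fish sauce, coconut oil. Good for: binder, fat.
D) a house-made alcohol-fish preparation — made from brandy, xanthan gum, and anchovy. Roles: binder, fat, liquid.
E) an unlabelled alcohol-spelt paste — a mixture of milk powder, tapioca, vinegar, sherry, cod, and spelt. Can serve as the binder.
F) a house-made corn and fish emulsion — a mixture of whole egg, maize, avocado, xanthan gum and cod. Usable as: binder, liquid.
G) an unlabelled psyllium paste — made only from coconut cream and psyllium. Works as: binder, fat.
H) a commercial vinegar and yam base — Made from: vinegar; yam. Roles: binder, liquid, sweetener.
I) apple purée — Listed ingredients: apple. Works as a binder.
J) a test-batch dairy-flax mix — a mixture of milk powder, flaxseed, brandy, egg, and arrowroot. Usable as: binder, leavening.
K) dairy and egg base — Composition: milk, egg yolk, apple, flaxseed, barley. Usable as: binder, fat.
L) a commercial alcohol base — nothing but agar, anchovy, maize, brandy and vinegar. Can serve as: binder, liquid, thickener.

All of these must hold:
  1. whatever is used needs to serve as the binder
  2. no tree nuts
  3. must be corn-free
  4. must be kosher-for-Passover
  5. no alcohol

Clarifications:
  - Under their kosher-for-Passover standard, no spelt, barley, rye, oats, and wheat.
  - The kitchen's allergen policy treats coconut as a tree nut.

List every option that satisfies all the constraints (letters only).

A: has barley, so not kosher-for-Passover — out
B: has maize, so not corn-free — reject
C: has coconut oil, so not tree-nut-free — no
D: has brandy, so not alcohol-free — out
E: has spelt, so not kosher-for-Passover; has sherry, so not alcohol-free — no
F: has maize, so not corn-free — out
G: has coconut cream, so not tree-nut-free — out
H: kosher-for-Passover, tree-nut-free — valid
I: only apple; none excluded — keep
J: has brandy, so not alcohol-free — out
K: has barley, so not kosher-for-Passover — out
L: has maize, so not corn-free; has brandy, so not alcohol-free — no

H, I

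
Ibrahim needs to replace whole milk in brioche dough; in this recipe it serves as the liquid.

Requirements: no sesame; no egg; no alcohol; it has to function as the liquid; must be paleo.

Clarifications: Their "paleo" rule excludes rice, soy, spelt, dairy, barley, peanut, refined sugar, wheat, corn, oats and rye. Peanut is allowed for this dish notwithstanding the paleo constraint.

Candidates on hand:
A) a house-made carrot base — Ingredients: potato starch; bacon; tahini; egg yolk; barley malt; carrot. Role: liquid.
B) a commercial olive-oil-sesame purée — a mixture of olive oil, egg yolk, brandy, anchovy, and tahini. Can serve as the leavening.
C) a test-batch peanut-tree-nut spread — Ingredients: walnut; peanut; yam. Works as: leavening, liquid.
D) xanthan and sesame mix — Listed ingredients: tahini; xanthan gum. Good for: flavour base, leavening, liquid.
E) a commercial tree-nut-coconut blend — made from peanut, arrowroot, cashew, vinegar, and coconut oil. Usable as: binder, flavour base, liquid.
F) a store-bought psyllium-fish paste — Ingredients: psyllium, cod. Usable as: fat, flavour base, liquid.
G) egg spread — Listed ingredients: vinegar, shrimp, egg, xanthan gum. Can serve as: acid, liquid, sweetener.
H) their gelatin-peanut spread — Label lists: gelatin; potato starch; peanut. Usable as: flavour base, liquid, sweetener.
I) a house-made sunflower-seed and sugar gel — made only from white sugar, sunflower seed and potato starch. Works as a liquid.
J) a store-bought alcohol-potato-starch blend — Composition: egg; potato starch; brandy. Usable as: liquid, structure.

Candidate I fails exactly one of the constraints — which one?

paleo

usable as a liquid: satisfied
paleo: has white sugar — fails
alcohol-free: satisfied
sesame-free: satisfied
egg-free: satisfied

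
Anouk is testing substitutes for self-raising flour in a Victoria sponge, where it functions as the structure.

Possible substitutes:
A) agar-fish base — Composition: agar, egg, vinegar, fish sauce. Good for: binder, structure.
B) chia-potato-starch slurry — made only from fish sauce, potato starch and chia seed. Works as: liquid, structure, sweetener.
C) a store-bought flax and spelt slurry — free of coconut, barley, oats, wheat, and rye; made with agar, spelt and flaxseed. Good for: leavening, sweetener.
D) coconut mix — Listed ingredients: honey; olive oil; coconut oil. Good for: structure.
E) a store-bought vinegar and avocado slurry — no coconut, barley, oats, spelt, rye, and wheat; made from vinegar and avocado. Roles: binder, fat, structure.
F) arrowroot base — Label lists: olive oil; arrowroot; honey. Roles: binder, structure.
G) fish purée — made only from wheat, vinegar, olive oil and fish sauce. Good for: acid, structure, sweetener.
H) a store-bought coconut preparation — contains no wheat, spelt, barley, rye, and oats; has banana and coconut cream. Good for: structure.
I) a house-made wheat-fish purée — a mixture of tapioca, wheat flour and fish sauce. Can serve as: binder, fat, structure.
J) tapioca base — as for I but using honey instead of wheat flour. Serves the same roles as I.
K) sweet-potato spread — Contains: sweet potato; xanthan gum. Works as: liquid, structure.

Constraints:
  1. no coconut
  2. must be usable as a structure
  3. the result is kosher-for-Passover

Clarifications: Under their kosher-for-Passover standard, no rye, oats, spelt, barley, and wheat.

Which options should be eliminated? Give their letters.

A: works as a structure, kosher-for-Passover, no coconut — OK
B: nothing on the exclusion list — keep
C: not usable as a structure; has spelt, so not kosher-for-Passover — out
D: has coconut oil, so not coconut-free — no
E: works as a structure, kosher-for-Passover, no coconut — OK
F: only honey, olive oil and arrowroot; none excluded — valid
G: has wheat, so not kosher-for-Passover — out
H: has coconut cream, so not coconut-free — no
I: has wheat flour, so not kosher-for-Passover — out
J: every rule checks out — OK
K: every rule checks out — valid

C, D, G, H, I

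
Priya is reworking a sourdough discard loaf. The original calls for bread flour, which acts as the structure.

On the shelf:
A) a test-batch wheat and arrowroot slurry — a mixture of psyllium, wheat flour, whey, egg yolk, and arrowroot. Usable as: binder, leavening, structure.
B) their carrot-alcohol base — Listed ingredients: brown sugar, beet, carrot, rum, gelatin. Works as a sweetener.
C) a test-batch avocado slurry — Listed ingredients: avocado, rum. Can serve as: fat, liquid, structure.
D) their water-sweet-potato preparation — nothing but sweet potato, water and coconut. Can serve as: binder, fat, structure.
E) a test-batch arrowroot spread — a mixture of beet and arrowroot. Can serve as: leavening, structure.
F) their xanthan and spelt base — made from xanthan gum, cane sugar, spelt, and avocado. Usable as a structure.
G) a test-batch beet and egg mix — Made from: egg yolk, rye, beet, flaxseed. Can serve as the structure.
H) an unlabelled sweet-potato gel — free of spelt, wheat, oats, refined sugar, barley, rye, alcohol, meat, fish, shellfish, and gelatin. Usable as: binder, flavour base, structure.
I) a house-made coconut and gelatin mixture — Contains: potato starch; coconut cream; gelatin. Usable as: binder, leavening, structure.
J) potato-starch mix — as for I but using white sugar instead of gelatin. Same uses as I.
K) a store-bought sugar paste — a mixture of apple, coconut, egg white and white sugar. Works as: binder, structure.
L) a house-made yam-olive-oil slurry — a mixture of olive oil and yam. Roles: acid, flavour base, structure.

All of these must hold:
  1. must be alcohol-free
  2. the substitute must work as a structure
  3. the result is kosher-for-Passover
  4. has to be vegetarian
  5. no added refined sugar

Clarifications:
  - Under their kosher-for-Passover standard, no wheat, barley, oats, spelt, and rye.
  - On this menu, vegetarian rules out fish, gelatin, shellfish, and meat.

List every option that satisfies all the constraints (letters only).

D, E, H, L

A: has wheat flour, so not kosher-for-Passover — no
B: not usable as a structure; has gelatin, so not vegetarian (and 2 more) — no
C: has rum, so not alcohol-free — out
D: works as a structure, no alcohol, kosher-for-Passover — keep
E: nothing on the exclusion list — keep
F: has spelt, so not kosher-for-Passover; has cane sugar, so not no-added-sugar — no
G: has rye, so not kosher-for-Passover — no
H: nothing on the exclusion list — keep
I: has gelatin, so not vegetarian — reject
J: has white sugar, so not no-added-sugar — out
K: has white sugar, so not no-added-sugar — reject
L: only yam and olive oil; none excluded — valid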